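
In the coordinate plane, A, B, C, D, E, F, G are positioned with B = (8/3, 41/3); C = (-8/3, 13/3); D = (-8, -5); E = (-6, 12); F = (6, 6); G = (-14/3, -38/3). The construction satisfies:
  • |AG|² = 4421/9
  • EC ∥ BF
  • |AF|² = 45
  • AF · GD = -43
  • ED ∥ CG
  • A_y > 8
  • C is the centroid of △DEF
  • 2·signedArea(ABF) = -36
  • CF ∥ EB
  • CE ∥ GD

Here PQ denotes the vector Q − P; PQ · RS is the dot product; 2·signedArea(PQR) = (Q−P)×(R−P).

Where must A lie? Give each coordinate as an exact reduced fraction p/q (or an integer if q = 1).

1. A_x = 0  [2·signedArea(ABF) = -36 ∩ AF · GD = -43]
2. A_y = 9  [2·signedArea(ABF) = -36 ∩ AF · GD = -43]
   → A = (0, 9)

A = (0, 9)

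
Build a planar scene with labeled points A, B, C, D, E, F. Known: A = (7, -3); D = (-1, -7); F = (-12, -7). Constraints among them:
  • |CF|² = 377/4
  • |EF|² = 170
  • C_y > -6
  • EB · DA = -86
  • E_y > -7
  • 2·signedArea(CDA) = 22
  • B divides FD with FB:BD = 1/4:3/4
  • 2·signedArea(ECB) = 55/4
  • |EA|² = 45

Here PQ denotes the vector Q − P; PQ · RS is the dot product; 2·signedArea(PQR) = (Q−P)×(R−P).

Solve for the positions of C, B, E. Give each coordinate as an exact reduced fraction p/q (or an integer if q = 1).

1. C_x = -5/2  [line -4·x + 8·y + 30 = 0 ∩ |CF|² = 377/4]
2. C_y = -5  [line -4·x + 8·y + 30 = 0 ∩ |CF|² = 377/4]
   → C = (-5/2, -5)
3. B_x = -37/4  [B divides FD with FB:BD = 1/4:3/4]
4. B_y = -7  [B divides FD with FB:BD = 1/4:3/4]
   → B = (-37/4, -7)
5. E_x = 1  [2·signedArea(ECB) = 55/4 ∩ EB · DA = -86]
6. E_y = -6  [2·signedArea(ECB) = 55/4 ∩ EB · DA = -86]
   → E = (1, -6)

B = (-37/4, -7)
C = (-5/2, -5)
E = (1, -6)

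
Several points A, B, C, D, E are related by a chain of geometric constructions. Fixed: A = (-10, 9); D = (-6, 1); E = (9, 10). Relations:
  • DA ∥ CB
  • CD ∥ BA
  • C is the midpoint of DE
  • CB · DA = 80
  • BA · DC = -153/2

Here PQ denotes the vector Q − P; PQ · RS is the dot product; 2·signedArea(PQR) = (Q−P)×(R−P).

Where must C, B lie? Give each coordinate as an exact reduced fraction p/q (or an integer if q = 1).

1. C_x = 3/2  [C is the midpoint of DE]
2. C_y = 11/2  [C is the midpoint of DE]
   → C = (3/2, 11/2)
3. B_x = -5/2  [CD ∥ BA ∩ DA ∥ CB]
4. B_y = 27/2  [CD ∥ BA ∩ DA ∥ CB]
   → B = (-5/2, 27/2)

B = (-5/2, 27/2)
C = (3/2, 11/2)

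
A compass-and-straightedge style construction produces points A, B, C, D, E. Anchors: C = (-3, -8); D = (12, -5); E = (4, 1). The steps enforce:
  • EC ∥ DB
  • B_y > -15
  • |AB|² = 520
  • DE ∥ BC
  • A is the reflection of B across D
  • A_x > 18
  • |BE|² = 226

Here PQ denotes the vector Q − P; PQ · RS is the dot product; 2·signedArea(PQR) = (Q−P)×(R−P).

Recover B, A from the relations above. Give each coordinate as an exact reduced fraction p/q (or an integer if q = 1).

A = (19, 4)
B = (5, -14)

1. B_x = 5  [DE ∥ BC ∩ EC ∥ DB]
2. B_y = -14  [DE ∥ BC ∩ EC ∥ DB]
   → B = (5, -14)
3. A_x = 19  [A is the reflection of B across D]
4. A_y = 4  [A is the reflection of B across D]
   → A = (19, 4)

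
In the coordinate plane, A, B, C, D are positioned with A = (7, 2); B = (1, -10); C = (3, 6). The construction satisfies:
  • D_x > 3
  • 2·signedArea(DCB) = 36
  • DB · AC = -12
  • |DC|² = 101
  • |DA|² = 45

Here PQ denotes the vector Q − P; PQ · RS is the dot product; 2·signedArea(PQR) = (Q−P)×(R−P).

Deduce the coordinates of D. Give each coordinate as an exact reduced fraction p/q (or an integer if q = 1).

1. D_x = 4  [DB · AC = -12 ∩ 2·signedArea(DCB) = 36]
2. D_y = -4  [DB · AC = -12 ∩ 2·signedArea(DCB) = 36]
   → D = (4, -4)

D = (4, -4)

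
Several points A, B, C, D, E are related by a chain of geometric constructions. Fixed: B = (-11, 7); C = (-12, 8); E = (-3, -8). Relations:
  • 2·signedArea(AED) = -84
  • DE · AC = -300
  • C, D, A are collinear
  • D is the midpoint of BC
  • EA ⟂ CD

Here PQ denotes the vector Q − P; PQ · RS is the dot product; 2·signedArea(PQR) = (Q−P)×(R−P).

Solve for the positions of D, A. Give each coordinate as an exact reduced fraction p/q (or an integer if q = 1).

A = (1/2, -9/2)
D = (-23/2, 15/2)

1. D_x = -23/2  [D is the midpoint of BC]
2. D_y = 15/2  [D is the midpoint of BC]
   → D = (-23/2, 15/2)
3. A_x = 1/2  [C, D, A are collinear ∩ EA ⟂ CD]
4. A_y = -9/2  [C, D, A are collinear ∩ EA ⟂ CD]
   → A = (1/2, -9/2)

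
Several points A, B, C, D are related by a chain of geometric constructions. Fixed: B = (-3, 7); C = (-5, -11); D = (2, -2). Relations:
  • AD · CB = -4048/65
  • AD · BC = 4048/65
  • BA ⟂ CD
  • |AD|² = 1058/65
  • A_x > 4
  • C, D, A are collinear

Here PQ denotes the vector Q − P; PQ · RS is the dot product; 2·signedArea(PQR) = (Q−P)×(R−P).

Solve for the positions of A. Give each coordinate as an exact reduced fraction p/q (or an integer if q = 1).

A = (291/65, 77/65)

1. A_x = 291/65  [C, D, A are collinear ∩ BA ⟂ CD]
2. A_y = 77/65  [C, D, A are collinear ∩ BA ⟂ CD]
   → A = (291/65, 77/65)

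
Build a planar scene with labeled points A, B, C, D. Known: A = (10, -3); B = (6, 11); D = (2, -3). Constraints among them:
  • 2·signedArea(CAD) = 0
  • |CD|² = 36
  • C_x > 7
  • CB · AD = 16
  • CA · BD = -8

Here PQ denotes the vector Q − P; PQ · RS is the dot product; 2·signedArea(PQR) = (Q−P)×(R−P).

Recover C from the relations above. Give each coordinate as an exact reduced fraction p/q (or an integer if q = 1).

C = (8, -3)

1. C_x = 8  [2·signedArea(CAD) = 0 ∩ CA · BD = -8]
2. C_y = -3  [2·signedArea(CAD) = 0 ∩ CA · BD = -8]
   → C = (8, -3)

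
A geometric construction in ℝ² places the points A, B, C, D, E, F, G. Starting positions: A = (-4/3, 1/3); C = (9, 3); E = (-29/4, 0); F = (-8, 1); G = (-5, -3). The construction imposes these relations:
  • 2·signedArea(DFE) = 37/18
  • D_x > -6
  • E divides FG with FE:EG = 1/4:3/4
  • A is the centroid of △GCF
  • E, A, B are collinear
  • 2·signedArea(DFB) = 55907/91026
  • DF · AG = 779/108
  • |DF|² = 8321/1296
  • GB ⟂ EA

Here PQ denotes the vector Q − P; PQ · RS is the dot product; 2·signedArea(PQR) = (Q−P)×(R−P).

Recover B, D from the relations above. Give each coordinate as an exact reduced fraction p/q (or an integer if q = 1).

1. B_x = -26173/5057  [E, A, B are collinear ∩ GB ⟂ EA]
2. B_y = 591/5057  [E, A, B are collinear ∩ GB ⟂ EA]
   → B = (-26173/5057, 591/5057)
3. D_x = -199/36  [2·signedArea(DFE) = 37/18 ∩ DF · AG = 779/108]
4. D_y = 4/9  [2·signedArea(DFE) = 37/18 ∩ DF · AG = 779/108]
   → D = (-199/36, 4/9)

B = (-26173/5057, 591/5057)
D = (-199/36, 4/9)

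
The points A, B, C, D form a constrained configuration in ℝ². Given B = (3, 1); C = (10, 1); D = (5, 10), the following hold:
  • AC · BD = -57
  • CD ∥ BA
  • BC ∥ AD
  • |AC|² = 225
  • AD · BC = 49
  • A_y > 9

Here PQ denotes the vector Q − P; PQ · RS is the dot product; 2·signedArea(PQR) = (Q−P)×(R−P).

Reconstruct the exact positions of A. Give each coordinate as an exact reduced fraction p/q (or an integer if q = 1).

1. A_x = -2  [BC ∥ AD ∩ CD ∥ BA]
2. A_y = 10  [BC ∥ AD ∩ CD ∥ BA]
   → A = (-2, 10)

A = (-2, 10)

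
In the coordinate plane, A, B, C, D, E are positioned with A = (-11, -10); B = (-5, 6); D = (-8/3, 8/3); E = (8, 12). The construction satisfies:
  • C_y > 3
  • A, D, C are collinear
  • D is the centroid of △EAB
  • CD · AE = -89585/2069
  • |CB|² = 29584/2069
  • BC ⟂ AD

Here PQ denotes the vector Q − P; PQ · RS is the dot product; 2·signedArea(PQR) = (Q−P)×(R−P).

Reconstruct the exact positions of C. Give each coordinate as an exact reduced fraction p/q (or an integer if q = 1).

1. C_x = -3809/2069  [A, D, C are collinear ∩ BC ⟂ AD]
2. C_y = 8114/2069  [A, D, C are collinear ∩ BC ⟂ AD]
   → C = (-3809/2069, 8114/2069)

C = (-3809/2069, 8114/2069)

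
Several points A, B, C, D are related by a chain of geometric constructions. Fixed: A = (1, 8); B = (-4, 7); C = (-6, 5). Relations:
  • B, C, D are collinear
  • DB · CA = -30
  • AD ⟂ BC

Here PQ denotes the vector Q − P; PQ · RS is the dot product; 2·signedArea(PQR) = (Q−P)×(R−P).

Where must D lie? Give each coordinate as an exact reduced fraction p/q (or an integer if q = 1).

1. D_x = -1  [B, C, D are collinear ∩ AD ⟂ BC]
2. D_y = 10  [B, C, D are collinear ∩ AD ⟂ BC]
   → D = (-1, 10)

D = (-1, 10)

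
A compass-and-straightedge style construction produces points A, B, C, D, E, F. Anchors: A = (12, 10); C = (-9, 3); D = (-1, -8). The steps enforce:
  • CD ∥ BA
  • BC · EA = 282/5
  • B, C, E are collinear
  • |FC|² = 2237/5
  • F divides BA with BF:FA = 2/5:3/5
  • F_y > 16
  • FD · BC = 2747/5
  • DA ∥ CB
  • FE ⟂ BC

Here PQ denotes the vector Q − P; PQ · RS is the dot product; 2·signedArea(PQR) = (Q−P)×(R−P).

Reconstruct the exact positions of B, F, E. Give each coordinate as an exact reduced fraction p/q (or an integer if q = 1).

B = (4, 21)
E = (7416/2465, 48381/2465)
F = (36/5, 83/5)

1. B_x = 4  [CD ∥ BA ∩ DA ∥ CB]
2. B_y = 21  [CD ∥ BA ∩ DA ∥ CB]
   → B = (4, 21)
3. F_x = 36/5  [F divides BA with BF:FA = 2/5:3/5]
4. F_y = 83/5  [F divides BA with BF:FA = 2/5:3/5]
   → F = (36/5, 83/5)
5. E_x = 7416/2465  [B, C, E are collinear ∩ FE ⟂ BC]
6. E_y = 48381/2465  [B, C, E are collinear ∩ FE ⟂ BC]
   → E = (7416/2465, 48381/2465)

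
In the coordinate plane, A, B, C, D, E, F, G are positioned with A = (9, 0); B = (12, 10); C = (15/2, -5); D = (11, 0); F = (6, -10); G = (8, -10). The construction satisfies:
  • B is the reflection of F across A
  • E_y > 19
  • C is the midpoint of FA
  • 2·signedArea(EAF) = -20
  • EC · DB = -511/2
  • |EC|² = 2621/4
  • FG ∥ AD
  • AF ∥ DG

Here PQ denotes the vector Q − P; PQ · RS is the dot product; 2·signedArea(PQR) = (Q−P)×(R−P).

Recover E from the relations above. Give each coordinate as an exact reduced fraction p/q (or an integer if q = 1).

E = (13, 20)

1. E_x = 13  [2·signedArea(EAF) = -20 ∩ EC · DB = -511/2]
2. E_y = 20  [2·signedArea(EAF) = -20 ∩ EC · DB = -511/2]
   → E = (13, 20)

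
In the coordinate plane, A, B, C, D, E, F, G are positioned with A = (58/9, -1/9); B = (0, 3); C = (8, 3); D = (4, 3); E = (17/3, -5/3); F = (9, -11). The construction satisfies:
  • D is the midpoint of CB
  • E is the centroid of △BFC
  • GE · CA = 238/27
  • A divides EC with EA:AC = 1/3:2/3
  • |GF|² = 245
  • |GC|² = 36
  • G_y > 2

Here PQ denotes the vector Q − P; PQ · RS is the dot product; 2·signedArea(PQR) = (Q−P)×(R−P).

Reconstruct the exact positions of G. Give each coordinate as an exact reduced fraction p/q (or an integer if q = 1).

1. G_x = 2  [line 14/9·x + 28/9·y + -112/9 = 0 ∩ |GF|² = 245]
2. G_y = 3  [line 14/9·x + 28/9·y + -112/9 = 0 ∩ |GF|² = 245]
   → G = (2, 3)

G = (2, 3)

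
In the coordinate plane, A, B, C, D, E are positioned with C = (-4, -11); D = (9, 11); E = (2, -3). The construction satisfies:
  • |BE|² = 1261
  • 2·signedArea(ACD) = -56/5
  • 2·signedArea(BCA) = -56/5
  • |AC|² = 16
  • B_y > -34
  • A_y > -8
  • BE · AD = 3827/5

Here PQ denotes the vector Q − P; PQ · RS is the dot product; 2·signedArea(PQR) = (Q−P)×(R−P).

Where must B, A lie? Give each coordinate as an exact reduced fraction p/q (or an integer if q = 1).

A = (-8/5, -39/5)
B = (-17, -33)

1. A_x = -8/5  [line -22·x + 13·y + 331/5 = 0 ∩ |AC|² = 16]
2. A_y = -39/5  [line -22·x + 13·y + 331/5 = 0 ∩ |AC|² = 16]
   → A = (-8/5, -39/5)
3. B_x = -17  [BE · AD = 3827/5 ∩ 2·signedArea(BCA) = -56/5]
4. B_y = -33  [BE · AD = 3827/5 ∩ 2·signedArea(BCA) = -56/5]
   → B = (-17, -33)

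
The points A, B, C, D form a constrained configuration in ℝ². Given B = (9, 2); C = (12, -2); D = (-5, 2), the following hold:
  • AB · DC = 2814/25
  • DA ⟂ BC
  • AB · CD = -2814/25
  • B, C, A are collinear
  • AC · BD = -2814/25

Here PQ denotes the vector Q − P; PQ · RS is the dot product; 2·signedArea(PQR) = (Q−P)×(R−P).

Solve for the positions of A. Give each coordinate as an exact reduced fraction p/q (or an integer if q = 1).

A = (99/25, 218/25)

1. A_x = 99/25  [B, C, A are collinear ∩ DA ⟂ BC]
2. A_y = 218/25  [B, C, A are collinear ∩ DA ⟂ BC]
   → A = (99/25, 218/25)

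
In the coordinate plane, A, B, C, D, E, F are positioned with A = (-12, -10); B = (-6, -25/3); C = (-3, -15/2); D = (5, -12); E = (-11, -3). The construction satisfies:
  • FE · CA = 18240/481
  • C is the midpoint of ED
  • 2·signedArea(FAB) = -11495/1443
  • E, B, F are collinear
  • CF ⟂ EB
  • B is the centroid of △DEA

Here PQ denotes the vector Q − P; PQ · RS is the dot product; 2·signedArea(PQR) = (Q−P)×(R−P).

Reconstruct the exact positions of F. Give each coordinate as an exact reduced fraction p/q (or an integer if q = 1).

F = (-2411/481, -4515/481)

1. F_x = -2411/481  [E, B, F are collinear ∩ CF ⟂ EB]
2. F_y = -4515/481  [E, B, F are collinear ∩ CF ⟂ EB]
   → F = (-2411/481, -4515/481)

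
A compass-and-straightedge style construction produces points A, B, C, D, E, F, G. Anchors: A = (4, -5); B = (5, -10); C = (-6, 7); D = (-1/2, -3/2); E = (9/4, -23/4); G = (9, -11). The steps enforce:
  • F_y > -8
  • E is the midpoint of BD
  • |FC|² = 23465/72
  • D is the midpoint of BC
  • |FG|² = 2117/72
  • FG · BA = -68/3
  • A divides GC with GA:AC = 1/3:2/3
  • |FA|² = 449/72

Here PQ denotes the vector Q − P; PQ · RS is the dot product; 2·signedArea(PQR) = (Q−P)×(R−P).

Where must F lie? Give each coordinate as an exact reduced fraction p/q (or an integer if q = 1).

1. F_x = 61/12  [line 1·x + -5·y + -124/3 = 0 ∩ |FC|² = 23465/72]
2. F_y = -29/4  [line 1·x + -5·y + -124/3 = 0 ∩ |FC|² = 23465/72]
   → F = (61/12, -29/4)

F = (61/12, -29/4)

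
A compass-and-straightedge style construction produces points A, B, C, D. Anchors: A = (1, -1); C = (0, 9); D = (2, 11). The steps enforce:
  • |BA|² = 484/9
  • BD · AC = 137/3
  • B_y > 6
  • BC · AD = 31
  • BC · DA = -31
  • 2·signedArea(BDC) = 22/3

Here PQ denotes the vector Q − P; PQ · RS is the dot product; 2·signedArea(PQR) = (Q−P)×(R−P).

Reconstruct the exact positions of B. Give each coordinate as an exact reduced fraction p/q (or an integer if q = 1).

1. B_x = 1  [BC · DA = -31 ∩ BD · AC = 137/3]
2. B_y = 19/3  [BC · DA = -31 ∩ BD · AC = 137/3]
   → B = (1, 19/3)

B = (1, 19/3)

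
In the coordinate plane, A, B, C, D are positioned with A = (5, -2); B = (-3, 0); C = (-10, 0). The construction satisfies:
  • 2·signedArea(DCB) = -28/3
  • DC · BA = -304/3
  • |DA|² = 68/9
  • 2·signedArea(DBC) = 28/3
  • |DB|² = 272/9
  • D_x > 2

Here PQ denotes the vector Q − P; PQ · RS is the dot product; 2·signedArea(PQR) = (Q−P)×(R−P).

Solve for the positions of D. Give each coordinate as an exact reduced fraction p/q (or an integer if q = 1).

D = (7/3, -4/3)

1. D_x = 7/3  [2·signedArea(DBC) = 28/3 ∩ DC · BA = -304/3]
2. D_y = -4/3  [2·signedArea(DBC) = 28/3 ∩ DC · BA = -304/3]
   → D = (7/3, -4/3)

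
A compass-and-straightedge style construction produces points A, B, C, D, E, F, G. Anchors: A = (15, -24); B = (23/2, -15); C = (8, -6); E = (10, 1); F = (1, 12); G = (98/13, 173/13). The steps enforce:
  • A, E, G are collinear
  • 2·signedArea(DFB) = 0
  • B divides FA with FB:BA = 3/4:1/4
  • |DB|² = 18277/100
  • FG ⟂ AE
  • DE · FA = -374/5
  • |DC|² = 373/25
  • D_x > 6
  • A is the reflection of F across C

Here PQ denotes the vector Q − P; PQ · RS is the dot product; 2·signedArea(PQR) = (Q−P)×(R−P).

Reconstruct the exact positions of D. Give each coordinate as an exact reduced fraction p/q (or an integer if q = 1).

D = (33/5, -12/5)

1. D_x = 33/5  [2·signedArea(DFB) = 0 ∩ DE · FA = -374/5]
2. D_y = -12/5  [2·signedArea(DFB) = 0 ∩ DE · FA = -374/5]
   → D = (33/5, -12/5)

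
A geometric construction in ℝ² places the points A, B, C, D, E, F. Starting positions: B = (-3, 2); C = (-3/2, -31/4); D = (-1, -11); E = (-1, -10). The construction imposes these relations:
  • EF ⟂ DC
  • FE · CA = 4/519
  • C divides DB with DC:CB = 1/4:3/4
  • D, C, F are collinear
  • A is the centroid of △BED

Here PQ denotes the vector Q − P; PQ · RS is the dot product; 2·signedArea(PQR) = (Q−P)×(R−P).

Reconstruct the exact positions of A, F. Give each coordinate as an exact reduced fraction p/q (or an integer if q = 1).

1. A_x = -5/3  [A is the centroid of △BED]
2. A_y = -19/3  [A is the centroid of △BED]
   → A = (-5/3, -19/3)
3. F_x = -199/173  [D, C, F are collinear ∩ EF ⟂ DC]
4. F_y = -1734/173  [D, C, F are collinear ∩ EF ⟂ DC]
   → F = (-199/173, -1734/173)

A = (-5/3, -19/3)
F = (-199/173, -1734/173)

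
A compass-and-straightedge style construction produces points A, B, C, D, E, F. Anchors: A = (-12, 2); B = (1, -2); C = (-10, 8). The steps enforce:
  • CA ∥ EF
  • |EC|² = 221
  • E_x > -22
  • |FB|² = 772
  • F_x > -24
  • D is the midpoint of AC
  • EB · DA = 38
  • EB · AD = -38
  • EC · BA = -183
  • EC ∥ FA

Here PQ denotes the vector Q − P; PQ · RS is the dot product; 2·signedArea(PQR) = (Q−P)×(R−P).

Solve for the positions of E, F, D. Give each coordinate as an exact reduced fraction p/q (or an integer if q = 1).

D = (-11, 5)
E = (-21, 18)
F = (-23, 12)

1. E_x = -21  [line 13·x + -4·y + 345 = 0 ∩ |EC|² = 221]
2. E_y = 18  [line 13·x + -4·y + 345 = 0 ∩ |EC|² = 221]
   → E = (-21, 18)
3. F_x = -23  [EC ∥ FA ∩ CA ∥ EF]
4. F_y = 12  [EC ∥ FA ∩ CA ∥ EF]
   → F = (-23, 12)
5. D_x = -11  [D is the midpoint of AC]
6. D_y = 5  [D is the midpoint of AC]
   → D = (-11, 5)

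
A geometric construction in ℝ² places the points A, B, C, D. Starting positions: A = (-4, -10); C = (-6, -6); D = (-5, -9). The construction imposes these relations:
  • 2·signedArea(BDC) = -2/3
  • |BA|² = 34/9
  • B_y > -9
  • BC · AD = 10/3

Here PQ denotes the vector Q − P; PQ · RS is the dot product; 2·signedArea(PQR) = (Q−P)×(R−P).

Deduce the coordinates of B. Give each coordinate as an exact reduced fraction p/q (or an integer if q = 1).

1. B_x = -5  [BC · AD = 10/3 ∩ 2·signedArea(BDC) = -2/3]
2. B_y = -25/3  [BC · AD = 10/3 ∩ 2·signedArea(BDC) = -2/3]
   → B = (-5, -25/3)

B = (-5, -25/3)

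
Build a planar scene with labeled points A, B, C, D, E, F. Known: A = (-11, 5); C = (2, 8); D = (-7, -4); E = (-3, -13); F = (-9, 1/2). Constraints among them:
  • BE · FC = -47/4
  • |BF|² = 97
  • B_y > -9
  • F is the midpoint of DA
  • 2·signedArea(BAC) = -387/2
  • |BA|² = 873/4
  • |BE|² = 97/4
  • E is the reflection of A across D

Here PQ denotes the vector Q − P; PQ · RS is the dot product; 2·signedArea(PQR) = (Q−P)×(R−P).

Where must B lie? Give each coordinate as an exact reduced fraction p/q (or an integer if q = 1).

1. B_x = -5  [2·signedArea(BAC) = -387/2 ∩ BE · FC = -47/4]
2. B_y = -17/2  [2·signedArea(BAC) = -387/2 ∩ BE · FC = -47/4]
   → B = (-5, -17/2)

B = (-5, -17/2)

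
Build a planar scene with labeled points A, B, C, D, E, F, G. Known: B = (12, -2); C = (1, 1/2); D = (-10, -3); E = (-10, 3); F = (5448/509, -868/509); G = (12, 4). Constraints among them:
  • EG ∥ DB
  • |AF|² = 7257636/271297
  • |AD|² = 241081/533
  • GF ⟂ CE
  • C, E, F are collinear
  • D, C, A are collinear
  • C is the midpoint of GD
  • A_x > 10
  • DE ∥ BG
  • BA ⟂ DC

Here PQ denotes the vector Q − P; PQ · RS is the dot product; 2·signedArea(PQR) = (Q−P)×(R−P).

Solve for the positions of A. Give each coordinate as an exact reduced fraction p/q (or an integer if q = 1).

1. A_x = 5472/533  [D, C, A are collinear ∩ BA ⟂ DC]
2. A_y = 1838/533  [D, C, A are collinear ∩ BA ⟂ DC]
   → A = (5472/533, 1838/533)

A = (5472/533, 1838/533)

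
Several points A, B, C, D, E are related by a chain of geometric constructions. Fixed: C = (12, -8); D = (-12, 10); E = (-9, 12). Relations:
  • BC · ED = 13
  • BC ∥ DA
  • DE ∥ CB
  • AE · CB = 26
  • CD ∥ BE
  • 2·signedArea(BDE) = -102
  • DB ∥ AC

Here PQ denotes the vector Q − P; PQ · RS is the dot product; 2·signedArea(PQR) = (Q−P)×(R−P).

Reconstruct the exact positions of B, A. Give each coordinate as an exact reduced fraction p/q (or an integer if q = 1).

1. B_x = 15  [CD ∥ BE ∩ DE ∥ CB]
2. B_y = -6  [CD ∥ BE ∩ DE ∥ CB]
   → B = (15, -6)
3. A_x = -15  [DB ∥ AC ∩ BC ∥ DA]
4. A_y = 8  [DB ∥ AC ∩ BC ∥ DA]
   → A = (-15, 8)

A = (-15, 8)
B = (15, -6)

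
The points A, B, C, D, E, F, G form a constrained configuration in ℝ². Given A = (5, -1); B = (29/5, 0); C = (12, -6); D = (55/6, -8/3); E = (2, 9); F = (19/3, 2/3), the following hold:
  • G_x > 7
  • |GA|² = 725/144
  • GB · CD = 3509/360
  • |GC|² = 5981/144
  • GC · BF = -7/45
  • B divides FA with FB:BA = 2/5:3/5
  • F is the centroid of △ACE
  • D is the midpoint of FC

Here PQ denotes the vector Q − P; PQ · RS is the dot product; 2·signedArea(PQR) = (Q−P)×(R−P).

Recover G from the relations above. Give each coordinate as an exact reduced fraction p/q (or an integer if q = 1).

1. G_x = 85/12  [GB · CD = 3509/360 ∩ GC · BF = -7/45]
2. G_y = -11/6  [GB · CD = 3509/360 ∩ GC · BF = -7/45]
   → G = (85/12, -11/6)

G = (85/12, -11/6)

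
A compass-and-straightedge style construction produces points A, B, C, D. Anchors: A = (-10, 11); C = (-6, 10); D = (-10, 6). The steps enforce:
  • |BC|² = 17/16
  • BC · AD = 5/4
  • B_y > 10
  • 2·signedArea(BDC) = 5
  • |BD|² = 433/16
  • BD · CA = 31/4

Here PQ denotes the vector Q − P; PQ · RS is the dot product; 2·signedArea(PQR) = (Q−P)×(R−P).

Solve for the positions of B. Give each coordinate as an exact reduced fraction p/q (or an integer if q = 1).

B = (-7, 41/4)

1. B_x = -7  [BC · AD = 5/4 ∩ 2·signedArea(BDC) = 5]
2. B_y = 41/4  [BC · AD = 5/4 ∩ 2·signedArea(BDC) = 5]
   → B = (-7, 41/4)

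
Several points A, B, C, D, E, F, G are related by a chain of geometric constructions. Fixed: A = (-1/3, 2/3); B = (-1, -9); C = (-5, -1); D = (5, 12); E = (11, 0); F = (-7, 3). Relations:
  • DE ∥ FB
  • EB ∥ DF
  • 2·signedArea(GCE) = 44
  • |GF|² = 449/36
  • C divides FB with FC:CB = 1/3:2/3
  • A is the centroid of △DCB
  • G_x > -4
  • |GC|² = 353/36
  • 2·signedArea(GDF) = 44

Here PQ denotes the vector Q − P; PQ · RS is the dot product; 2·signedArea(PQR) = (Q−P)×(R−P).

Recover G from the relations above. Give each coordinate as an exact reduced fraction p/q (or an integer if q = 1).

G = (-11/3, 11/6)

1. G_x = -11/3  [2·signedArea(GCE) = 44 ∩ 2·signedArea(GDF) = 44]
2. G_y = 11/6  [2·signedArea(GCE) = 44 ∩ 2·signedArea(GDF) = 44]
   → G = (-11/3, 11/6)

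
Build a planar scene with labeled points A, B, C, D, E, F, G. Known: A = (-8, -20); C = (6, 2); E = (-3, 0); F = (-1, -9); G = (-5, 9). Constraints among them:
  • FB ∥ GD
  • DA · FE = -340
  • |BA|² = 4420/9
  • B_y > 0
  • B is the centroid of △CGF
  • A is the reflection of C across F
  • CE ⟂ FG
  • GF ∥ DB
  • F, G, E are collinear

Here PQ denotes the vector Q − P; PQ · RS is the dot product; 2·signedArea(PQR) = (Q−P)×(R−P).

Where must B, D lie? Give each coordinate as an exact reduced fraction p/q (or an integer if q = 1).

1. B_x = 0  [B is the centroid of △CGF]
2. B_y = 2/3  [B is the centroid of △CGF]
   → B = (0, 2/3)
3. D_x = -4  [GF ∥ DB ∩ FB ∥ GD]
4. D_y = 56/3  [GF ∥ DB ∩ FB ∥ GD]
   → D = (-4, 56/3)

B = (0, 2/3)
D = (-4, 56/3)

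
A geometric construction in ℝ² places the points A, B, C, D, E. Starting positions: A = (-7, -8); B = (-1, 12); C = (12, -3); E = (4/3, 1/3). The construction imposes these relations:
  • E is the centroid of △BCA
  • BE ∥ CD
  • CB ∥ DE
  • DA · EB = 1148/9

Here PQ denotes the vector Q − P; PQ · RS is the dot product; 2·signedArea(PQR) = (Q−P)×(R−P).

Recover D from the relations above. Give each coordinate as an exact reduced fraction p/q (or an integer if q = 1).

1. D_x = 43/3  [CB ∥ DE ∩ BE ∥ CD]
2. D_y = -44/3  [CB ∥ DE ∩ BE ∥ CD]
   → D = (43/3, -44/3)

D = (43/3, -44/3)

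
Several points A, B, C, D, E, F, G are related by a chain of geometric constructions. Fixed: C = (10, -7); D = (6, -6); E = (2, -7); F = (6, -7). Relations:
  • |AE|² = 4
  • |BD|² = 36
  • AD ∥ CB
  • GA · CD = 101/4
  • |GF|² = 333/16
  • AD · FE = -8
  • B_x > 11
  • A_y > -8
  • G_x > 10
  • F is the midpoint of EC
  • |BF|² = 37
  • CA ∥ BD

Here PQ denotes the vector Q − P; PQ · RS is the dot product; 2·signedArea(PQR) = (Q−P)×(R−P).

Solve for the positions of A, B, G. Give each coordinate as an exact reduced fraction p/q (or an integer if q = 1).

A = (4, -7)
B = (12, -6)
G = (21/2, -25/4)

1. A_x = 4  [AD · FE = -8]
2. A_y = -7  [|AE|² = 4]
   → A = (4, -7)
3. B_x = 12  [CA ∥ BD ∩ AD ∥ CB]
4. B_y = -6  [CA ∥ BD ∩ AD ∥ CB]
   → B = (12, -6)
5. G_x = 21/2  [line 4·x + -1·y + -193/4 = 0 ∩ |GF|² = 333/16]
6. G_y = -25/4  [line 4·x + -1·y + -193/4 = 0 ∩ |GF|² = 333/16]
   → G = (21/2, -25/4)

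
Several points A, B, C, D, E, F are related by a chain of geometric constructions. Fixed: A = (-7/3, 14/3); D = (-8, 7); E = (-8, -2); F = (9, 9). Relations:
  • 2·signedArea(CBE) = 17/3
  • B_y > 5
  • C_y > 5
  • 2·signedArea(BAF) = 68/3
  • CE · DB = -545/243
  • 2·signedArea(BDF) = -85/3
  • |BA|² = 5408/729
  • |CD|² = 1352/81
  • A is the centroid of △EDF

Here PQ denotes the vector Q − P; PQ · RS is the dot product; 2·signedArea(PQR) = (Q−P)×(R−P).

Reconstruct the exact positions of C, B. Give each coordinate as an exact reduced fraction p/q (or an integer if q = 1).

B = (-131/27, 154/27)
C = (-38/9, 49/9)

1. B_x = -131/27  [2·signedArea(BDF) = -85/3 ∩ 2·signedArea(BAF) = 68/3]
2. B_y = 154/27  [2·signedArea(BDF) = -85/3 ∩ 2·signedArea(BAF) = 68/3]
   → B = (-131/27, 154/27)
3. C_x = -38/9  [CE · DB = -545/243 ∩ 2·signedArea(CBE) = 17/3]
4. C_y = 49/9  [CE · DB = -545/243 ∩ 2·signedArea(CBE) = 17/3]
   → C = (-38/9, 49/9)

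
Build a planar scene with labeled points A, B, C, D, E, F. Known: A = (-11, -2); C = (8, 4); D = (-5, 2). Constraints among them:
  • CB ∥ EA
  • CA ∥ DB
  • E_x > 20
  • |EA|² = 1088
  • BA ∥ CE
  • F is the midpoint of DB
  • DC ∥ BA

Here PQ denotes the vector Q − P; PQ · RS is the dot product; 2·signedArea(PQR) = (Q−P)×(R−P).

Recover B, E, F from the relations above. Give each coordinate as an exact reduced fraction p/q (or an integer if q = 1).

1. B_x = -24  [DC ∥ BA ∩ CA ∥ DB]
2. B_y = -4  [DC ∥ BA ∩ CA ∥ DB]
   → B = (-24, -4)
3. E_x = 21  [CB ∥ EA ∩ BA ∥ CE]
4. E_y = 6  [CB ∥ EA ∩ BA ∥ CE]
   → E = (21, 6)
5. F_x = -29/2  [F is the midpoint of DB]
6. F_y = -1  [F is the midpoint of DB]
   → F = (-29/2, -1)

B = (-24, -4)
E = (21, 6)
F = (-29/2, -1)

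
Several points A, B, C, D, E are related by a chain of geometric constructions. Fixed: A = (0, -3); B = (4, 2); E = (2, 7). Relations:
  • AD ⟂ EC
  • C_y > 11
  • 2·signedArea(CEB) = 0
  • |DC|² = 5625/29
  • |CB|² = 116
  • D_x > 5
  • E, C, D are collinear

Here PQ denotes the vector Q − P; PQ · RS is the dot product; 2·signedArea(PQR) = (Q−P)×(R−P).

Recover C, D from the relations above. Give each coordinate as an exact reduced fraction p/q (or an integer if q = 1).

1. C_x = 0  [line 5·x + 2·y + -24 = 0 ∩ |CB|² = 116]
2. C_y = 12  [line 5·x + 2·y + -24 = 0 ∩ |CB|² = 116]
   → C = (0, 12)
3. D_x = 150/29  [E, C, D are collinear ∩ AD ⟂ EC]
4. D_y = -27/29  [E, C, D are collinear ∩ AD ⟂ EC]
   → D = (150/29, -27/29)

C = (0, 12)
D = (150/29, -27/29)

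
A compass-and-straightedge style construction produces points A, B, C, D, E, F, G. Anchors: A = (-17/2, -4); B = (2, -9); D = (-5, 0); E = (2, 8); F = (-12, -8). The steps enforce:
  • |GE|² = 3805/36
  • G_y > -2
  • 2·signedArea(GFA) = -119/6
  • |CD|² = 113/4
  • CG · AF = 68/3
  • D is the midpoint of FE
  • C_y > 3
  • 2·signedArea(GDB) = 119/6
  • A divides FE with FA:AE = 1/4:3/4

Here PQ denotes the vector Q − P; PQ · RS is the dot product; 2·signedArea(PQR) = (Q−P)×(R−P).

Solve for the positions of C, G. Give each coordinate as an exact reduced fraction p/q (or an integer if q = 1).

C = (-3/2, 4)
G = (-3/2, -5/3)

1. G_x = -3/2  [2·signedArea(GFA) = -119/6 ∩ 2·signedArea(GDB) = 119/6]
2. G_y = -5/3  [2·signedArea(GFA) = -119/6 ∩ 2·signedArea(GDB) = 119/6]
   → G = (-3/2, -5/3)
3. C_x = -3/2  [line 7/2·x + 4·y + -43/4 = 0 ∩ |CD|² = 113/4]
4. C_y = 4  [line 7/2·x + 4·y + -43/4 = 0 ∩ |CD|² = 113/4]
   → C = (-3/2, 4)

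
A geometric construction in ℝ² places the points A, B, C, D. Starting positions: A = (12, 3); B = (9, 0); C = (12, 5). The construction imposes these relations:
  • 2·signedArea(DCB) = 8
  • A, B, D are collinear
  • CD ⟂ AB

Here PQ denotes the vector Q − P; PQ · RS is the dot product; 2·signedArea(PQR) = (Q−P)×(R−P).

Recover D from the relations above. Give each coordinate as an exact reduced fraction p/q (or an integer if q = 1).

1. D_x = 13  [A, B, D are collinear ∩ CD ⟂ AB]
2. D_y = 4  [A, B, D are collinear ∩ CD ⟂ AB]
   → D = (13, 4)

D = (13, 4)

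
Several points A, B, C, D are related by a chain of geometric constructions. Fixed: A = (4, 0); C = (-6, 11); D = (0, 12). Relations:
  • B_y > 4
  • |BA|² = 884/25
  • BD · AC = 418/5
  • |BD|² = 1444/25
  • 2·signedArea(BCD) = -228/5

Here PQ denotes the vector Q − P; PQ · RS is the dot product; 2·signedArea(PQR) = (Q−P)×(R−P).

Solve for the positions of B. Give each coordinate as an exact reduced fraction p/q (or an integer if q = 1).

B = (0, 22/5)

1. B_x = 0  [2·signedArea(BCD) = -228/5 ∩ BD · AC = 418/5]
2. B_y = 22/5  [2·signedArea(BCD) = -228/5 ∩ BD · AC = 418/5]
   → B = (0, 22/5)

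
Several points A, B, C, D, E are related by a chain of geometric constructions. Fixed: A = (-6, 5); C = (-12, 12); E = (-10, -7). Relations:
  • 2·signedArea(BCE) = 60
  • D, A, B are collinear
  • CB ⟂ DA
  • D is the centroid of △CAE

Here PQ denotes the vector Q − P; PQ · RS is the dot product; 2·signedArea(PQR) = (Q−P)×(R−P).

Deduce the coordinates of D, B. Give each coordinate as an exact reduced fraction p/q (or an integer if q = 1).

B = (-8, 4)
D = (-28/3, 10/3)

1. D_x = -28/3  [D is the centroid of △CAE]
2. D_y = 10/3  [D is the centroid of △CAE]
   → D = (-28/3, 10/3)
3. B_x = -8  [D, A, B are collinear ∩ CB ⟂ DA]
4. B_y = 4  [D, A, B are collinear ∩ CB ⟂ DA]
   → B = (-8, 4)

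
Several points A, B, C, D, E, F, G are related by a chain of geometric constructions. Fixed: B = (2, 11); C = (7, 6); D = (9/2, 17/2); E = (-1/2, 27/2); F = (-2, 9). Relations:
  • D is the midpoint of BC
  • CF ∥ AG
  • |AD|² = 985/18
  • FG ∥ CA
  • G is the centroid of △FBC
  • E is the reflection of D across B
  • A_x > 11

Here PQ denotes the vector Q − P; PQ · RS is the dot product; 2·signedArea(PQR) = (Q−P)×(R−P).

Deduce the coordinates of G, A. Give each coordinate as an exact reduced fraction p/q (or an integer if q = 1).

A = (34/3, 17/3)
G = (7/3, 26/3)

1. G_x = 7/3  [G is the centroid of △FBC]
2. G_y = 26/3  [G is the centroid of △FBC]
   → G = (7/3, 26/3)
3. A_x = 34/3  [CF ∥ AG ∩ FG ∥ CA]
4. A_y = 17/3  [CF ∥ AG ∩ FG ∥ CA]
   → A = (34/3, 17/3)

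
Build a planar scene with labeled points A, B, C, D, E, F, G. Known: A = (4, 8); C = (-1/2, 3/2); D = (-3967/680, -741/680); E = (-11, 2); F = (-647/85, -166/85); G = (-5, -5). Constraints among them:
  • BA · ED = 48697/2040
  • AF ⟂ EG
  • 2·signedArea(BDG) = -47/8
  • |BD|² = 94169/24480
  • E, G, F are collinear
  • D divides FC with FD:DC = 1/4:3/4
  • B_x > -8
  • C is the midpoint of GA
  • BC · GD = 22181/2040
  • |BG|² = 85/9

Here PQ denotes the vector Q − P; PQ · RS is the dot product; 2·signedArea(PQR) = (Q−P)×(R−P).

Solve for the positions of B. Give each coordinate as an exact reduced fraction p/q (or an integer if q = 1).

1. B_x = -7  [BC · GD = 22181/2040 ∩ 2·signedArea(BDG) = -47/8]
2. B_y = -8/3  [BC · GD = 22181/2040 ∩ 2·signedArea(BDG) = -47/8]
   → B = (-7, -8/3)

B = (-7, -8/3)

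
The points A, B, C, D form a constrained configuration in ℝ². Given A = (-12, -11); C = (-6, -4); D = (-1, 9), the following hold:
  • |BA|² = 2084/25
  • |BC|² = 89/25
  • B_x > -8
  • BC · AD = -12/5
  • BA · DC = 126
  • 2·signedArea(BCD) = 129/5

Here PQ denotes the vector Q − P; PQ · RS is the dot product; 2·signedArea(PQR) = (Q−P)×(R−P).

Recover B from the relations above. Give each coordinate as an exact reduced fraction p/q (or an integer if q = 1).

1. B_x = -38/5  [BA · DC = 126 ∩ BC · AD = -12/5]
2. B_y = -3  [BA · DC = 126 ∩ BC · AD = -12/5]
   → B = (-38/5, -3)

B = (-38/5, -3)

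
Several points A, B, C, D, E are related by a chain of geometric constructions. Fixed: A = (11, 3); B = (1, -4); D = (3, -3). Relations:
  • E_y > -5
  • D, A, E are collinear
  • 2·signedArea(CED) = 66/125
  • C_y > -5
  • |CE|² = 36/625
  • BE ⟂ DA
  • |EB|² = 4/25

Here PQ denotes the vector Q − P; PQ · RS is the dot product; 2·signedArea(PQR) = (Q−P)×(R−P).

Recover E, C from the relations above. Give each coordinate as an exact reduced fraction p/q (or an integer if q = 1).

1. E_x = 31/25  [D, A, E are collinear ∩ BE ⟂ DA]
2. E_y = -108/25  [D, A, E are collinear ∩ BE ⟂ DA]
   → E = (31/25, -108/25)
3. C_x = 137/125  [line -33/25·x + 44/25·y + 1089/125 = 0 ∩ |CE|² = 36/625]
4. C_y = -516/125  [line -33/25·x + 44/25·y + 1089/125 = 0 ∩ |CE|² = 36/625]
   → C = (137/125, -516/125)

C = (137/125, -516/125)
E = (31/25, -108/25)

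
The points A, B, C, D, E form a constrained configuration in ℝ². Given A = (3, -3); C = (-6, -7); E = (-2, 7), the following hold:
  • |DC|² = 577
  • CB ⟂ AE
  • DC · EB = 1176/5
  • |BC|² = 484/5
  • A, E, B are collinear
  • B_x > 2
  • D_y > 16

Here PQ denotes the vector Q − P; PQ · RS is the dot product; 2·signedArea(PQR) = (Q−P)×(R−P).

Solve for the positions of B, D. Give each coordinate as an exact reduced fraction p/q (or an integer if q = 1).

1. B_x = 14/5  [A, E, B are collinear ∩ CB ⟂ AE]
2. B_y = -13/5  [A, E, B are collinear ∩ CB ⟂ AE]
   → B = (14/5, -13/5)
3. D_x = -7  [line -24/5·x + 48/5·y + -984/5 = 0 ∩ |DC|² = 577]
4. D_y = 17  [line -24/5·x + 48/5·y + -984/5 = 0 ∩ |DC|² = 577]
   → D = (-7, 17)

B = (14/5, -13/5)
D = (-7, 17)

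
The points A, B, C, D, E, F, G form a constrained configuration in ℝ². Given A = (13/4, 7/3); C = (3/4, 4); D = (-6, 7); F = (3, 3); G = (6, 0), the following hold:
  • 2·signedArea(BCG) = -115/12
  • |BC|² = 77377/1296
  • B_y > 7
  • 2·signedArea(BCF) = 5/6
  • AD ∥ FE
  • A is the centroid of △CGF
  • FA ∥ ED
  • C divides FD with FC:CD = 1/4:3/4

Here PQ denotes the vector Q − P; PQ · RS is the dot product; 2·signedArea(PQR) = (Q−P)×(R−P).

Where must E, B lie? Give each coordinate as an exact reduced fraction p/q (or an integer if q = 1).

B = (-37/6, 67/9)
E = (-25/4, 23/3)

1. E_x = -25/4  [FA ∥ ED ∩ AD ∥ FE]
2. E_y = 23/3  [FA ∥ ED ∩ AD ∥ FE]
   → E = (-25/4, 23/3)
3. B_x = -37/6  [2·signedArea(BCG) = -115/12 ∩ 2·signedArea(BCF) = 5/6]
4. B_y = 67/9  [2·signedArea(BCG) = -115/12 ∩ 2·signedArea(BCF) = 5/6]
   → B = (-37/6, 67/9)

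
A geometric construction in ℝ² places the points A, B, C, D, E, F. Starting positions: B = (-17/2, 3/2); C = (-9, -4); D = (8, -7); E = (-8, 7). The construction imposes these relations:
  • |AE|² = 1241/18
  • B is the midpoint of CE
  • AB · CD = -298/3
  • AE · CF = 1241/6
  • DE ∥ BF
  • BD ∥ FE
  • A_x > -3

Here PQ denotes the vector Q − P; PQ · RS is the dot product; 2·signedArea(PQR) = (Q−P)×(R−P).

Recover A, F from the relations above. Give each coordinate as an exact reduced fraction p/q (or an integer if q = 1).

A = (-17/6, 1/2)
F = (-49/2, 31/2)

1. F_x = -49/2  [BD ∥ FE ∩ DE ∥ BF]
2. F_y = 31/2  [BD ∥ FE ∩ DE ∥ BF]
   → F = (-49/2, 31/2)
3. A_x = -17/6  [AE · CF = 1241/6 ∩ AB · CD = -298/3]
4. A_y = 1/2  [AE · CF = 1241/6 ∩ AB · CD = -298/3]
   → A = (-17/6, 1/2)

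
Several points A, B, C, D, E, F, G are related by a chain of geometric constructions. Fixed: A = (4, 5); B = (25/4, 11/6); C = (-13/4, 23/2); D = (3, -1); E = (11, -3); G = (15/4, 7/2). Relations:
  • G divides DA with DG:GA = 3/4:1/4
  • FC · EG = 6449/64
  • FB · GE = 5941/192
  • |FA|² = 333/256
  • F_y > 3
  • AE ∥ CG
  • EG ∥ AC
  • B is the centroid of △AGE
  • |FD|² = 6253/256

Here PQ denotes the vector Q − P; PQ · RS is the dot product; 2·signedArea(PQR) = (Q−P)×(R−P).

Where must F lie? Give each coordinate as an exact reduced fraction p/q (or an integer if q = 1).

1. F_x = 61/16  [line 29/4·x + -13/2·y + -157/64 = 0 ∩ |FD|² = 6253/256]
2. F_y = 31/8  [line 29/4·x + -13/2·y + -157/64 = 0 ∩ |FD|² = 6253/256]
   → F = (61/16, 31/8)

F = (61/16, 31/8)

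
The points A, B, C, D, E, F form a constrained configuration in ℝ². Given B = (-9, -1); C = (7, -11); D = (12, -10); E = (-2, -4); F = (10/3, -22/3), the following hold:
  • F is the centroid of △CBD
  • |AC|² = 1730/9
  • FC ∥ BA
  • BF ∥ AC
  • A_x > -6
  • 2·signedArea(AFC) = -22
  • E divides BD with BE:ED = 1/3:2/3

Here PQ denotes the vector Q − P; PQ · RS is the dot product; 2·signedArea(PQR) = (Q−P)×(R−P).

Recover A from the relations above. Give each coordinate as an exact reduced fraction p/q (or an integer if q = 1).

A = (-16/3, -14/3)

1. A_x = -16/3  [BF ∥ AC ∩ FC ∥ BA]
2. A_y = -14/3  [BF ∥ AC ∩ FC ∥ BA]
   → A = (-16/3, -14/3)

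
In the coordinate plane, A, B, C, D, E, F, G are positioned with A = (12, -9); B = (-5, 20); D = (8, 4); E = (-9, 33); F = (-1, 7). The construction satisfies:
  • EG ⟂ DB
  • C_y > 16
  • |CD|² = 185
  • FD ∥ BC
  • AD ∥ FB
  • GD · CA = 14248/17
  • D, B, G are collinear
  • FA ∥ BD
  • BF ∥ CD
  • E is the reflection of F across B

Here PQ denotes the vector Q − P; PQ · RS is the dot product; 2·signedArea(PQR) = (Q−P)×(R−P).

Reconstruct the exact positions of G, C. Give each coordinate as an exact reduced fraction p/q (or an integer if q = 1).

1. G_x = -1101/85  [D, B, G are collinear ∩ EG ⟂ DB]
2. G_y = 2532/85  [D, B, G are collinear ∩ EG ⟂ DB]
   → G = (-1101/85, 2532/85)
3. C_x = 4  [BF ∥ CD ∩ FD ∥ BC]
4. C_y = 17  [BF ∥ CD ∩ FD ∥ BC]
   → C = (4, 17)

C = (4, 17)
G = (-1101/85, 2532/85)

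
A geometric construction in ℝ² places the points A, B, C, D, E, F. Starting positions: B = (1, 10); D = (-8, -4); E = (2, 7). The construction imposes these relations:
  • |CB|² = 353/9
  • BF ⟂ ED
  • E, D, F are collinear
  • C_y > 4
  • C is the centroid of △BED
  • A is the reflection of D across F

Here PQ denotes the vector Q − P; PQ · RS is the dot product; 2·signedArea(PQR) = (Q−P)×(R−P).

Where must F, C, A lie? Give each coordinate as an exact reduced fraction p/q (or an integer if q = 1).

A = (3112/221, 4484/221)
C = (-5/3, 13/3)
F = (672/221, 1800/221)

1. F_x = 672/221  [E, D, F are collinear ∩ BF ⟂ ED]
2. F_y = 1800/221  [E, D, F are collinear ∩ BF ⟂ ED]
   → F = (672/221, 1800/221)
3. C_x = -5/3  [C is the centroid of △BED]
4. C_y = 13/3  [C is the centroid of △BED]
   → C = (-5/3, 13/3)
5. A_x = 3112/221  [A is the reflection of D across F]
6. A_y = 4484/221  [A is the reflection of D across F]
   → A = (3112/221, 4484/221)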